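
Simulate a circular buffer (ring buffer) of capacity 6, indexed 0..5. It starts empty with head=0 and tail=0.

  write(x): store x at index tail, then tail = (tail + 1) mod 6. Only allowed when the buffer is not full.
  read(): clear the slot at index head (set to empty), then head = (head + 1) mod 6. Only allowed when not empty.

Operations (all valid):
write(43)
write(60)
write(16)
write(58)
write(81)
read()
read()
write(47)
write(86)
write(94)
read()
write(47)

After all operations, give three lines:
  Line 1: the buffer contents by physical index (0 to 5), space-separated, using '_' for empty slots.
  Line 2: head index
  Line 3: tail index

write(43): buf=[43 _ _ _ _ _], head=0, tail=1, size=1
write(60): buf=[43 60 _ _ _ _], head=0, tail=2, size=2
write(16): buf=[43 60 16 _ _ _], head=0, tail=3, size=3
write(58): buf=[43 60 16 58 _ _], head=0, tail=4, size=4
write(81): buf=[43 60 16 58 81 _], head=0, tail=5, size=5
read(): buf=[_ 60 16 58 81 _], head=1, tail=5, size=4
read(): buf=[_ _ 16 58 81 _], head=2, tail=5, size=3
write(47): buf=[_ _ 16 58 81 47], head=2, tail=0, size=4
write(86): buf=[86 _ 16 58 81 47], head=2, tail=1, size=5
write(94): buf=[86 94 16 58 81 47], head=2, tail=2, size=6
read(): buf=[86 94 _ 58 81 47], head=3, tail=2, size=5
write(47): buf=[86 94 47 58 81 47], head=3, tail=3, size=6

Answer: 86 94 47 58 81 47
3
3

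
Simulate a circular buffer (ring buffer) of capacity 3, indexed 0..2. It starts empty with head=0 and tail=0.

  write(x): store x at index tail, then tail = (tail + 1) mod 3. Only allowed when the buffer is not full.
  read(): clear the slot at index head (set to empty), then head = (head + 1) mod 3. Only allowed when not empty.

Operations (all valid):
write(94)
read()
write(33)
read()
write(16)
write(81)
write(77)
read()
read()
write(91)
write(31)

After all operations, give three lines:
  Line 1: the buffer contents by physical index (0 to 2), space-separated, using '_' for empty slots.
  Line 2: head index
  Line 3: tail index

write(94): buf=[94 _ _], head=0, tail=1, size=1
read(): buf=[_ _ _], head=1, tail=1, size=0
write(33): buf=[_ 33 _], head=1, tail=2, size=1
read(): buf=[_ _ _], head=2, tail=2, size=0
write(16): buf=[_ _ 16], head=2, tail=0, size=1
write(81): buf=[81 _ 16], head=2, tail=1, size=2
write(77): buf=[81 77 16], head=2, tail=2, size=3
read(): buf=[81 77 _], head=0, tail=2, size=2
read(): buf=[_ 77 _], head=1, tail=2, size=1
write(91): buf=[_ 77 91], head=1, tail=0, size=2
write(31): buf=[31 77 91], head=1, tail=1, size=3

Answer: 31 77 91
1
1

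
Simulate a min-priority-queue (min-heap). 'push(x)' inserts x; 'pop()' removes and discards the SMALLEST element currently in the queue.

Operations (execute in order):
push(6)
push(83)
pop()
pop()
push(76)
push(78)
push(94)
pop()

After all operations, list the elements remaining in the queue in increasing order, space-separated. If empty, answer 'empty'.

push(6): heap contents = [6]
push(83): heap contents = [6, 83]
pop() → 6: heap contents = [83]
pop() → 83: heap contents = []
push(76): heap contents = [76]
push(78): heap contents = [76, 78]
push(94): heap contents = [76, 78, 94]
pop() → 76: heap contents = [78, 94]

Answer: 78 94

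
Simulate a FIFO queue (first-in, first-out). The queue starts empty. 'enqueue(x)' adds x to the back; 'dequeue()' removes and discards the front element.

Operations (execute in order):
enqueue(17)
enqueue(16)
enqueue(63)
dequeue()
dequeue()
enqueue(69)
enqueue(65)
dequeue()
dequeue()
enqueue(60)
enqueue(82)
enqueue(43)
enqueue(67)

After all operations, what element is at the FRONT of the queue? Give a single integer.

enqueue(17): queue = [17]
enqueue(16): queue = [17, 16]
enqueue(63): queue = [17, 16, 63]
dequeue(): queue = [16, 63]
dequeue(): queue = [63]
enqueue(69): queue = [63, 69]
enqueue(65): queue = [63, 69, 65]
dequeue(): queue = [69, 65]
dequeue(): queue = [65]
enqueue(60): queue = [65, 60]
enqueue(82): queue = [65, 60, 82]
enqueue(43): queue = [65, 60, 82, 43]
enqueue(67): queue = [65, 60, 82, 43, 67]

Answer: 65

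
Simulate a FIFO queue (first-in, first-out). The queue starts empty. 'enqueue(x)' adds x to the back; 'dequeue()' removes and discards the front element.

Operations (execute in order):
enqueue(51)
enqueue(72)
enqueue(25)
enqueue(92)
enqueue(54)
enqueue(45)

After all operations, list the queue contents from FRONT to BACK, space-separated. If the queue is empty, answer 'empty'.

enqueue(51): [51]
enqueue(72): [51, 72]
enqueue(25): [51, 72, 25]
enqueue(92): [51, 72, 25, 92]
enqueue(54): [51, 72, 25, 92, 54]
enqueue(45): [51, 72, 25, 92, 54, 45]

Answer: 51 72 25 92 54 45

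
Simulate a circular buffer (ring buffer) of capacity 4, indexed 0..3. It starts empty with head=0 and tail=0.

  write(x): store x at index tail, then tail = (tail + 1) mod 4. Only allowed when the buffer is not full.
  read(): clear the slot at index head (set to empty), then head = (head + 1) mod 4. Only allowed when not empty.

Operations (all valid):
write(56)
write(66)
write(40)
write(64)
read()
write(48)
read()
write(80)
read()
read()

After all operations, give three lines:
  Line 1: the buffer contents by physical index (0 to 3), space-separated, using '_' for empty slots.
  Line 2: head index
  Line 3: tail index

Answer: 48 80 _ _
0
2

Derivation:
write(56): buf=[56 _ _ _], head=0, tail=1, size=1
write(66): buf=[56 66 _ _], head=0, tail=2, size=2
write(40): buf=[56 66 40 _], head=0, tail=3, size=3
write(64): buf=[56 66 40 64], head=0, tail=0, size=4
read(): buf=[_ 66 40 64], head=1, tail=0, size=3
write(48): buf=[48 66 40 64], head=1, tail=1, size=4
read(): buf=[48 _ 40 64], head=2, tail=1, size=3
write(80): buf=[48 80 40 64], head=2, tail=2, size=4
read(): buf=[48 80 _ 64], head=3, tail=2, size=3
read(): buf=[48 80 _ _], head=0, tail=2, size=2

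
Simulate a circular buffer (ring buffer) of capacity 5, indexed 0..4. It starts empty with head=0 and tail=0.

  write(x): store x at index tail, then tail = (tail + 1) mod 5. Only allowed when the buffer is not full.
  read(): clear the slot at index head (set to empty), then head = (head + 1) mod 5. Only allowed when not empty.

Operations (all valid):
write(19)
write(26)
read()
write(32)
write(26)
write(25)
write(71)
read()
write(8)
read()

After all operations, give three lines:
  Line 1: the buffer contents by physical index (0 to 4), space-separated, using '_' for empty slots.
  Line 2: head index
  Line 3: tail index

Answer: 71 8 _ 26 25
3
2

Derivation:
write(19): buf=[19 _ _ _ _], head=0, tail=1, size=1
write(26): buf=[19 26 _ _ _], head=0, tail=2, size=2
read(): buf=[_ 26 _ _ _], head=1, tail=2, size=1
write(32): buf=[_ 26 32 _ _], head=1, tail=3, size=2
write(26): buf=[_ 26 32 26 _], head=1, tail=4, size=3
write(25): buf=[_ 26 32 26 25], head=1, tail=0, size=4
write(71): buf=[71 26 32 26 25], head=1, tail=1, size=5
read(): buf=[71 _ 32 26 25], head=2, tail=1, size=4
write(8): buf=[71 8 32 26 25], head=2, tail=2, size=5
read(): buf=[71 8 _ 26 25], head=3, tail=2, size=4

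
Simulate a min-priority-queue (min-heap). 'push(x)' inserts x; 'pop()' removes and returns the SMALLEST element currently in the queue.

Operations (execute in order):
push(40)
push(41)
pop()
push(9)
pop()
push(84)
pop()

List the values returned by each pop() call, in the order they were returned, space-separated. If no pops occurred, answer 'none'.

push(40): heap contents = [40]
push(41): heap contents = [40, 41]
pop() → 40: heap contents = [41]
push(9): heap contents = [9, 41]
pop() → 9: heap contents = [41]
push(84): heap contents = [41, 84]
pop() → 41: heap contents = [84]

Answer: 40 9 41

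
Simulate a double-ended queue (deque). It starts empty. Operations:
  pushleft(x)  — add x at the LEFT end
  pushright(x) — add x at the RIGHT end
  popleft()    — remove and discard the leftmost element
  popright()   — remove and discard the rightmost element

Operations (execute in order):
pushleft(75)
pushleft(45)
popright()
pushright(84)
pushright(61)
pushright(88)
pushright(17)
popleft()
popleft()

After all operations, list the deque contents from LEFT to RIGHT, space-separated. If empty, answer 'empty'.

Answer: 61 88 17

Derivation:
pushleft(75): [75]
pushleft(45): [45, 75]
popright(): [45]
pushright(84): [45, 84]
pushright(61): [45, 84, 61]
pushright(88): [45, 84, 61, 88]
pushright(17): [45, 84, 61, 88, 17]
popleft(): [84, 61, 88, 17]
popleft(): [61, 88, 17]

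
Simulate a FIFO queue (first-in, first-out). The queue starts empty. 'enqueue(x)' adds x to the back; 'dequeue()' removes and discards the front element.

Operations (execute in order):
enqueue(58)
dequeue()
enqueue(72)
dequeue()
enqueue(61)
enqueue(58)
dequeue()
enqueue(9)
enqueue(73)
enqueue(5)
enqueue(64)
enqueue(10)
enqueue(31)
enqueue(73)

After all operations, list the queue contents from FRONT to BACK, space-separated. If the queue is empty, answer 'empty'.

Answer: 58 9 73 5 64 10 31 73

Derivation:
enqueue(58): [58]
dequeue(): []
enqueue(72): [72]
dequeue(): []
enqueue(61): [61]
enqueue(58): [61, 58]
dequeue(): [58]
enqueue(9): [58, 9]
enqueue(73): [58, 9, 73]
enqueue(5): [58, 9, 73, 5]
enqueue(64): [58, 9, 73, 5, 64]
enqueue(10): [58, 9, 73, 5, 64, 10]
enqueue(31): [58, 9, 73, 5, 64, 10, 31]
enqueue(73): [58, 9, 73, 5, 64, 10, 31, 73]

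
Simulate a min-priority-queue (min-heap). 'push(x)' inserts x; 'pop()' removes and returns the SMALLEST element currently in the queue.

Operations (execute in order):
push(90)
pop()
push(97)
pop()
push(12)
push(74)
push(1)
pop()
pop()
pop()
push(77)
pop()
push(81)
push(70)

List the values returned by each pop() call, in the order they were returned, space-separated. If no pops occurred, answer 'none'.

Answer: 90 97 1 12 74 77

Derivation:
push(90): heap contents = [90]
pop() → 90: heap contents = []
push(97): heap contents = [97]
pop() → 97: heap contents = []
push(12): heap contents = [12]
push(74): heap contents = [12, 74]
push(1): heap contents = [1, 12, 74]
pop() → 1: heap contents = [12, 74]
pop() → 12: heap contents = [74]
pop() → 74: heap contents = []
push(77): heap contents = [77]
pop() → 77: heap contents = []
push(81): heap contents = [81]
push(70): heap contents = [70, 81]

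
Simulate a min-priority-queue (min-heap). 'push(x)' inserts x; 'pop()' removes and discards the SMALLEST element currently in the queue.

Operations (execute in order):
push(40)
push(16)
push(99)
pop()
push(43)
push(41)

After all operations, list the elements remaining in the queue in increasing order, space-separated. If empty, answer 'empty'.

Answer: 40 41 43 99

Derivation:
push(40): heap contents = [40]
push(16): heap contents = [16, 40]
push(99): heap contents = [16, 40, 99]
pop() → 16: heap contents = [40, 99]
push(43): heap contents = [40, 43, 99]
push(41): heap contents = [40, 41, 43, 99]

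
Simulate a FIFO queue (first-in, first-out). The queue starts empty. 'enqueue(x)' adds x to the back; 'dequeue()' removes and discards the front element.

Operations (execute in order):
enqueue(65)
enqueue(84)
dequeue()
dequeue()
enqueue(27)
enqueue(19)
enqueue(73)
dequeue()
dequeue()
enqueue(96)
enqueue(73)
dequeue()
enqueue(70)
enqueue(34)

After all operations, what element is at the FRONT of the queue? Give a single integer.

enqueue(65): queue = [65]
enqueue(84): queue = [65, 84]
dequeue(): queue = [84]
dequeue(): queue = []
enqueue(27): queue = [27]
enqueue(19): queue = [27, 19]
enqueue(73): queue = [27, 19, 73]
dequeue(): queue = [19, 73]
dequeue(): queue = [73]
enqueue(96): queue = [73, 96]
enqueue(73): queue = [73, 96, 73]
dequeue(): queue = [96, 73]
enqueue(70): queue = [96, 73, 70]
enqueue(34): queue = [96, 73, 70, 34]

Answer: 96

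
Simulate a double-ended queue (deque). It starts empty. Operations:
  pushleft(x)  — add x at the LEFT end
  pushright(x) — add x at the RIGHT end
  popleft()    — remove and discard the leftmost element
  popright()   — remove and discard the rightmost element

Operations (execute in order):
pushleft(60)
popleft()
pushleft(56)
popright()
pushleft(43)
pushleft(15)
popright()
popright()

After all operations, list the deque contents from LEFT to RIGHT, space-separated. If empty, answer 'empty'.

Answer: empty

Derivation:
pushleft(60): [60]
popleft(): []
pushleft(56): [56]
popright(): []
pushleft(43): [43]
pushleft(15): [15, 43]
popright(): [15]
popright(): []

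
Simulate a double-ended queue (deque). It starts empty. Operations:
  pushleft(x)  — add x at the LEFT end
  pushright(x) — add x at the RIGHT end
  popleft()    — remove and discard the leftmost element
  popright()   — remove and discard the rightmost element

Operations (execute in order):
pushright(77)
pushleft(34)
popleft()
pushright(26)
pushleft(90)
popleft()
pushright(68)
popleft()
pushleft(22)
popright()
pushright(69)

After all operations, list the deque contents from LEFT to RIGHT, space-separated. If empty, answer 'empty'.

pushright(77): [77]
pushleft(34): [34, 77]
popleft(): [77]
pushright(26): [77, 26]
pushleft(90): [90, 77, 26]
popleft(): [77, 26]
pushright(68): [77, 26, 68]
popleft(): [26, 68]
pushleft(22): [22, 26, 68]
popright(): [22, 26]
pushright(69): [22, 26, 69]

Answer: 22 26 69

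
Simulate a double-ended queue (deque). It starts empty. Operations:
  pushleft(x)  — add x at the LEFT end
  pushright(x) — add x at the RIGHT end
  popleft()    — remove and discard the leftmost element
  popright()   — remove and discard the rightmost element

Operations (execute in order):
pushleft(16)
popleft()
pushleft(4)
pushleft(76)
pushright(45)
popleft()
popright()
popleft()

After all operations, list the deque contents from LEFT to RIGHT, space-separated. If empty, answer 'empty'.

Answer: empty

Derivation:
pushleft(16): [16]
popleft(): []
pushleft(4): [4]
pushleft(76): [76, 4]
pushright(45): [76, 4, 45]
popleft(): [4, 45]
popright(): [4]
popleft(): []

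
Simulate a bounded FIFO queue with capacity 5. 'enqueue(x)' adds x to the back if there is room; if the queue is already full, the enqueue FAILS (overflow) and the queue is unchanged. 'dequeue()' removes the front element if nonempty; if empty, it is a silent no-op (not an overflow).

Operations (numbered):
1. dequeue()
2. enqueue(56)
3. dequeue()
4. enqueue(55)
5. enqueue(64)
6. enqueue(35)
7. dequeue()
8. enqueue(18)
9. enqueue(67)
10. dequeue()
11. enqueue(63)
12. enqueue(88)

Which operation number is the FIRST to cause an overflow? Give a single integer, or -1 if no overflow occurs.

1. dequeue(): empty, no-op, size=0
2. enqueue(56): size=1
3. dequeue(): size=0
4. enqueue(55): size=1
5. enqueue(64): size=2
6. enqueue(35): size=3
7. dequeue(): size=2
8. enqueue(18): size=3
9. enqueue(67): size=4
10. dequeue(): size=3
11. enqueue(63): size=4
12. enqueue(88): size=5

Answer: -1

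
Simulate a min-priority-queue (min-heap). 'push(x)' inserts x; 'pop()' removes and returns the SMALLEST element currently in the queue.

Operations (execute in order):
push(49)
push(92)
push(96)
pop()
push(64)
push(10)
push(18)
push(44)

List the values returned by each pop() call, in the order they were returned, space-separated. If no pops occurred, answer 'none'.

Answer: 49

Derivation:
push(49): heap contents = [49]
push(92): heap contents = [49, 92]
push(96): heap contents = [49, 92, 96]
pop() → 49: heap contents = [92, 96]
push(64): heap contents = [64, 92, 96]
push(10): heap contents = [10, 64, 92, 96]
push(18): heap contents = [10, 18, 64, 92, 96]
push(44): heap contents = [10, 18, 44, 64, 92, 96]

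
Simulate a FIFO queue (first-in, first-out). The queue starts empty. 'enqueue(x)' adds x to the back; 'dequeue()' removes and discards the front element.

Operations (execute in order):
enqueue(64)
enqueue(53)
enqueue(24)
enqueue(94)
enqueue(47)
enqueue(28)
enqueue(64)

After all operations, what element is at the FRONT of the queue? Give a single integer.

enqueue(64): queue = [64]
enqueue(53): queue = [64, 53]
enqueue(24): queue = [64, 53, 24]
enqueue(94): queue = [64, 53, 24, 94]
enqueue(47): queue = [64, 53, 24, 94, 47]
enqueue(28): queue = [64, 53, 24, 94, 47, 28]
enqueue(64): queue = [64, 53, 24, 94, 47, 28, 64]

Answer: 64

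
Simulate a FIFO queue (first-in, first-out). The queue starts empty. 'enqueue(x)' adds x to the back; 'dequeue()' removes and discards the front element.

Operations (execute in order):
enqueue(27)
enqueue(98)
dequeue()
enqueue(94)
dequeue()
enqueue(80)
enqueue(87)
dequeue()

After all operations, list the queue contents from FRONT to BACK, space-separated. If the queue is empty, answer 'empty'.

Answer: 80 87

Derivation:
enqueue(27): [27]
enqueue(98): [27, 98]
dequeue(): [98]
enqueue(94): [98, 94]
dequeue(): [94]
enqueue(80): [94, 80]
enqueue(87): [94, 80, 87]
dequeue(): [80, 87]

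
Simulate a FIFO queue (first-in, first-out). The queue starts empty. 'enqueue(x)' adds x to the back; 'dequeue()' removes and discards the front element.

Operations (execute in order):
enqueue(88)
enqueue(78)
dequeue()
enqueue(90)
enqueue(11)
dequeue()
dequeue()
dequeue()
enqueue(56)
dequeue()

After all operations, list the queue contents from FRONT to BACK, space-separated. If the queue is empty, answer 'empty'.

Answer: empty

Derivation:
enqueue(88): [88]
enqueue(78): [88, 78]
dequeue(): [78]
enqueue(90): [78, 90]
enqueue(11): [78, 90, 11]
dequeue(): [90, 11]
dequeue(): [11]
dequeue(): []
enqueue(56): [56]
dequeue(): []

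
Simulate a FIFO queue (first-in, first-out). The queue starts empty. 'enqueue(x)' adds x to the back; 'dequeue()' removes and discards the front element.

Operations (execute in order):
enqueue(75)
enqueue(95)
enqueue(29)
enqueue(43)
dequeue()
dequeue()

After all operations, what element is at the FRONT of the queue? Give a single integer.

Answer: 29

Derivation:
enqueue(75): queue = [75]
enqueue(95): queue = [75, 95]
enqueue(29): queue = [75, 95, 29]
enqueue(43): queue = [75, 95, 29, 43]
dequeue(): queue = [95, 29, 43]
dequeue(): queue = [29, 43]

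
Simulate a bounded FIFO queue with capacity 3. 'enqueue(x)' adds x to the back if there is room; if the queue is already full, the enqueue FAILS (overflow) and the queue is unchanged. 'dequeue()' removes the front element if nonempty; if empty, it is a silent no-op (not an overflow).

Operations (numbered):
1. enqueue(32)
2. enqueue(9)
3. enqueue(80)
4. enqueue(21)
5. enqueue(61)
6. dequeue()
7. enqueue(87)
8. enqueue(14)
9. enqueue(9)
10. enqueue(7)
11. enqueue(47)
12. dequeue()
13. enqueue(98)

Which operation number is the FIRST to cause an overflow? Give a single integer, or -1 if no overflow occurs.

Answer: 4

Derivation:
1. enqueue(32): size=1
2. enqueue(9): size=2
3. enqueue(80): size=3
4. enqueue(21): size=3=cap → OVERFLOW (fail)
5. enqueue(61): size=3=cap → OVERFLOW (fail)
6. dequeue(): size=2
7. enqueue(87): size=3
8. enqueue(14): size=3=cap → OVERFLOW (fail)
9. enqueue(9): size=3=cap → OVERFLOW (fail)
10. enqueue(7): size=3=cap → OVERFLOW (fail)
11. enqueue(47): size=3=cap → OVERFLOW (fail)
12. dequeue(): size=2
13. enqueue(98): size=3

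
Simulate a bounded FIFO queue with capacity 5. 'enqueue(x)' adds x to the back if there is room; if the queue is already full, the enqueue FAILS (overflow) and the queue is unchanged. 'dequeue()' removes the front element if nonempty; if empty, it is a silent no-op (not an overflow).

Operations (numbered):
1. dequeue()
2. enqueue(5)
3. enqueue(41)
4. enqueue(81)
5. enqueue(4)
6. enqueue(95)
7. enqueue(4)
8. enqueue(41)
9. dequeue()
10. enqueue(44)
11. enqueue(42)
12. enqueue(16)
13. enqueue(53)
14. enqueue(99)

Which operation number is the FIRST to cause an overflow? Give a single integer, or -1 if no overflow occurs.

1. dequeue(): empty, no-op, size=0
2. enqueue(5): size=1
3. enqueue(41): size=2
4. enqueue(81): size=3
5. enqueue(4): size=4
6. enqueue(95): size=5
7. enqueue(4): size=5=cap → OVERFLOW (fail)
8. enqueue(41): size=5=cap → OVERFLOW (fail)
9. dequeue(): size=4
10. enqueue(44): size=5
11. enqueue(42): size=5=cap → OVERFLOW (fail)
12. enqueue(16): size=5=cap → OVERFLOW (fail)
13. enqueue(53): size=5=cap → OVERFLOW (fail)
14. enqueue(99): size=5=cap → OVERFLOW (fail)

Answer: 7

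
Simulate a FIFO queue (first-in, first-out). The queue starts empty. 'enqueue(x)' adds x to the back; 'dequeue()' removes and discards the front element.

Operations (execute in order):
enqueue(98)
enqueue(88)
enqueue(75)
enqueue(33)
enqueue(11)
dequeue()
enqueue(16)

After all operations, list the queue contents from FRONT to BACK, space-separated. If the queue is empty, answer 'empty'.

enqueue(98): [98]
enqueue(88): [98, 88]
enqueue(75): [98, 88, 75]
enqueue(33): [98, 88, 75, 33]
enqueue(11): [98, 88, 75, 33, 11]
dequeue(): [88, 75, 33, 11]
enqueue(16): [88, 75, 33, 11, 16]

Answer: 88 75 33 11 16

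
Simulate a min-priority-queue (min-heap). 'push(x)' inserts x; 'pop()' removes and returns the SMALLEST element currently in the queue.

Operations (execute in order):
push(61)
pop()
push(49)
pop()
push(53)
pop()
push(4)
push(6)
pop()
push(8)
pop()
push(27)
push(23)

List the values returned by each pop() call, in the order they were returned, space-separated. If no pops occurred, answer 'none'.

Answer: 61 49 53 4 6

Derivation:
push(61): heap contents = [61]
pop() → 61: heap contents = []
push(49): heap contents = [49]
pop() → 49: heap contents = []
push(53): heap contents = [53]
pop() → 53: heap contents = []
push(4): heap contents = [4]
push(6): heap contents = [4, 6]
pop() → 4: heap contents = [6]
push(8): heap contents = [6, 8]
pop() → 6: heap contents = [8]
push(27): heap contents = [8, 27]
push(23): heap contents = [8, 23, 27]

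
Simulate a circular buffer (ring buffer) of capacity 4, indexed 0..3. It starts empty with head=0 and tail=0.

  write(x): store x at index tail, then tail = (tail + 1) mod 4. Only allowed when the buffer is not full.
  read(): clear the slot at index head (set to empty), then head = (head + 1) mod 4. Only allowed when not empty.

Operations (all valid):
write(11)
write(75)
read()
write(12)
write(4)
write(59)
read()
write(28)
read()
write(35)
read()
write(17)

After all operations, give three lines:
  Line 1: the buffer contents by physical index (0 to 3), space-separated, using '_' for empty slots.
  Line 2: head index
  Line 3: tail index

Answer: 59 28 35 17
0
0

Derivation:
write(11): buf=[11 _ _ _], head=0, tail=1, size=1
write(75): buf=[11 75 _ _], head=0, tail=2, size=2
read(): buf=[_ 75 _ _], head=1, tail=2, size=1
write(12): buf=[_ 75 12 _], head=1, tail=3, size=2
write(4): buf=[_ 75 12 4], head=1, tail=0, size=3
write(59): buf=[59 75 12 4], head=1, tail=1, size=4
read(): buf=[59 _ 12 4], head=2, tail=1, size=3
write(28): buf=[59 28 12 4], head=2, tail=2, size=4
read(): buf=[59 28 _ 4], head=3, tail=2, size=3
write(35): buf=[59 28 35 4], head=3, tail=3, size=4
read(): buf=[59 28 35 _], head=0, tail=3, size=3
write(17): buf=[59 28 35 17], head=0, tail=0, size=4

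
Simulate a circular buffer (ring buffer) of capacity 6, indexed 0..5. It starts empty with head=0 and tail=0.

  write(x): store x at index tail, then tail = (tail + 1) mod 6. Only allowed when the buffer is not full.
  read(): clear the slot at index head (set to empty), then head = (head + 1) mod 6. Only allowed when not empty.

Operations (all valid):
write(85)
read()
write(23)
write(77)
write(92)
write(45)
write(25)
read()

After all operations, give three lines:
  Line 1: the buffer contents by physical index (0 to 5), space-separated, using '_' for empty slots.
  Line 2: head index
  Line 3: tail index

write(85): buf=[85 _ _ _ _ _], head=0, tail=1, size=1
read(): buf=[_ _ _ _ _ _], head=1, tail=1, size=0
write(23): buf=[_ 23 _ _ _ _], head=1, tail=2, size=1
write(77): buf=[_ 23 77 _ _ _], head=1, tail=3, size=2
write(92): buf=[_ 23 77 92 _ _], head=1, tail=4, size=3
write(45): buf=[_ 23 77 92 45 _], head=1, tail=5, size=4
write(25): buf=[_ 23 77 92 45 25], head=1, tail=0, size=5
read(): buf=[_ _ 77 92 45 25], head=2, tail=0, size=4

Answer: _ _ 77 92 45 25
2
0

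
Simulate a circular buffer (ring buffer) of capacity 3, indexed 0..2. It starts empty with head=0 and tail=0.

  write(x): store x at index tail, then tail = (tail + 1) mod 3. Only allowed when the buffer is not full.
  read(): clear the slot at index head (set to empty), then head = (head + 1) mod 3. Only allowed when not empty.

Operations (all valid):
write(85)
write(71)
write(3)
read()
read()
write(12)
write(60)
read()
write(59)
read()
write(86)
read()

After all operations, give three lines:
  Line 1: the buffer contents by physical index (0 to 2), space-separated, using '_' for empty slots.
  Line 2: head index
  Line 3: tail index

write(85): buf=[85 _ _], head=0, tail=1, size=1
write(71): buf=[85 71 _], head=0, tail=2, size=2
write(3): buf=[85 71 3], head=0, tail=0, size=3
read(): buf=[_ 71 3], head=1, tail=0, size=2
read(): buf=[_ _ 3], head=2, tail=0, size=1
write(12): buf=[12 _ 3], head=2, tail=1, size=2
write(60): buf=[12 60 3], head=2, tail=2, size=3
read(): buf=[12 60 _], head=0, tail=2, size=2
write(59): buf=[12 60 59], head=0, tail=0, size=3
read(): buf=[_ 60 59], head=1, tail=0, size=2
write(86): buf=[86 60 59], head=1, tail=1, size=3
read(): buf=[86 _ 59], head=2, tail=1, size=2

Answer: 86 _ 59
2
1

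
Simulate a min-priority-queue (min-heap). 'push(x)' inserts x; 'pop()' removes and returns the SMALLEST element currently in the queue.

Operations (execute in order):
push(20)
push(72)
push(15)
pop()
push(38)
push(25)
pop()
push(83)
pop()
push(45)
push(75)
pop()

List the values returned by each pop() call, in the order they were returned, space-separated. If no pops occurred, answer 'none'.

Answer: 15 20 25 38

Derivation:
push(20): heap contents = [20]
push(72): heap contents = [20, 72]
push(15): heap contents = [15, 20, 72]
pop() → 15: heap contents = [20, 72]
push(38): heap contents = [20, 38, 72]
push(25): heap contents = [20, 25, 38, 72]
pop() → 20: heap contents = [25, 38, 72]
push(83): heap contents = [25, 38, 72, 83]
pop() → 25: heap contents = [38, 72, 83]
push(45): heap contents = [38, 45, 72, 83]
push(75): heap contents = [38, 45, 72, 75, 83]
pop() → 38: heap contents = [45, 72, 75, 83]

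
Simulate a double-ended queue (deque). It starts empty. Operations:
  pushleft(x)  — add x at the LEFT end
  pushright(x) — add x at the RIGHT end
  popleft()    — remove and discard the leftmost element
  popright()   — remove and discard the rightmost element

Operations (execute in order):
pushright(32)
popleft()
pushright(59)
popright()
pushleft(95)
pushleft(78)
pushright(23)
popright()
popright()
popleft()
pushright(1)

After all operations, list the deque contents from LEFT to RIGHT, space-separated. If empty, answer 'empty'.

pushright(32): [32]
popleft(): []
pushright(59): [59]
popright(): []
pushleft(95): [95]
pushleft(78): [78, 95]
pushright(23): [78, 95, 23]
popright(): [78, 95]
popright(): [78]
popleft(): []
pushright(1): [1]

Answer: 1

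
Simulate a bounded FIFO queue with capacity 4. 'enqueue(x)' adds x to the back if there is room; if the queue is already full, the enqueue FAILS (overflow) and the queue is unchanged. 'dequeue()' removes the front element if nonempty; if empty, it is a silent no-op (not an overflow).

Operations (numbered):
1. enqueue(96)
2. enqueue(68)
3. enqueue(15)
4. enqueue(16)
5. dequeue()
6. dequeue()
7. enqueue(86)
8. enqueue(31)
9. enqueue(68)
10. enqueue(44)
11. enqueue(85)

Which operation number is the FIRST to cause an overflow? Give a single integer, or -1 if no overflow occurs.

Answer: 9

Derivation:
1. enqueue(96): size=1
2. enqueue(68): size=2
3. enqueue(15): size=3
4. enqueue(16): size=4
5. dequeue(): size=3
6. dequeue(): size=2
7. enqueue(86): size=3
8. enqueue(31): size=4
9. enqueue(68): size=4=cap → OVERFLOW (fail)
10. enqueue(44): size=4=cap → OVERFLOW (fail)
11. enqueue(85): size=4=cap → OVERFLOW (fail)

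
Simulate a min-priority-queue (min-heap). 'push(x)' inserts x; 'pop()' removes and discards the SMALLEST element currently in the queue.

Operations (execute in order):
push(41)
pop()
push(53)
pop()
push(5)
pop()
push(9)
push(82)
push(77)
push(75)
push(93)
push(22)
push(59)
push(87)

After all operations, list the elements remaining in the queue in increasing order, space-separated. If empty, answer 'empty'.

Answer: 9 22 59 75 77 82 87 93

Derivation:
push(41): heap contents = [41]
pop() → 41: heap contents = []
push(53): heap contents = [53]
pop() → 53: heap contents = []
push(5): heap contents = [5]
pop() → 5: heap contents = []
push(9): heap contents = [9]
push(82): heap contents = [9, 82]
push(77): heap contents = [9, 77, 82]
push(75): heap contents = [9, 75, 77, 82]
push(93): heap contents = [9, 75, 77, 82, 93]
push(22): heap contents = [9, 22, 75, 77, 82, 93]
push(59): heap contents = [9, 22, 59, 75, 77, 82, 93]
push(87): heap contents = [9, 22, 59, 75, 77, 82, 87, 93]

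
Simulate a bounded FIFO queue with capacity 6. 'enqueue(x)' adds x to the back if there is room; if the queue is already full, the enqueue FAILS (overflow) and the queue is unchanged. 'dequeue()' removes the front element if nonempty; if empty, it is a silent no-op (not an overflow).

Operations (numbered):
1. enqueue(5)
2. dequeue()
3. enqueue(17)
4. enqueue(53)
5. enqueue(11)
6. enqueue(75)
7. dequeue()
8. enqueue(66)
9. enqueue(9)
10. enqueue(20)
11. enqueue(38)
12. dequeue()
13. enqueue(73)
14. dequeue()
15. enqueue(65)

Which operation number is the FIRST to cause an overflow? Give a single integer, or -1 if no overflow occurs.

Answer: 11

Derivation:
1. enqueue(5): size=1
2. dequeue(): size=0
3. enqueue(17): size=1
4. enqueue(53): size=2
5. enqueue(11): size=3
6. enqueue(75): size=4
7. dequeue(): size=3
8. enqueue(66): size=4
9. enqueue(9): size=5
10. enqueue(20): size=6
11. enqueue(38): size=6=cap → OVERFLOW (fail)
12. dequeue(): size=5
13. enqueue(73): size=6
14. dequeue(): size=5
15. enqueue(65): size=6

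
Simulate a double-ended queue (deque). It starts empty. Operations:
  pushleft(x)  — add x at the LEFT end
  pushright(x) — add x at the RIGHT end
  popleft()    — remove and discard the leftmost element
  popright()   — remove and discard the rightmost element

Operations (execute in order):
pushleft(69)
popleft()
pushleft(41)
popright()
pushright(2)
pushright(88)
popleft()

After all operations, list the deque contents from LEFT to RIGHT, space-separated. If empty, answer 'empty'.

Answer: 88

Derivation:
pushleft(69): [69]
popleft(): []
pushleft(41): [41]
popright(): []
pushright(2): [2]
pushright(88): [2, 88]
popleft(): [88]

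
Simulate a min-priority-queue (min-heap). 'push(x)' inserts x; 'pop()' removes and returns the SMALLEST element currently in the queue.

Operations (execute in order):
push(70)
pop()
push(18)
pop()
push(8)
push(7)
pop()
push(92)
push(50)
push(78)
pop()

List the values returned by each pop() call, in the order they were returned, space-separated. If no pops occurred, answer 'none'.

Answer: 70 18 7 8

Derivation:
push(70): heap contents = [70]
pop() → 70: heap contents = []
push(18): heap contents = [18]
pop() → 18: heap contents = []
push(8): heap contents = [8]
push(7): heap contents = [7, 8]
pop() → 7: heap contents = [8]
push(92): heap contents = [8, 92]
push(50): heap contents = [8, 50, 92]
push(78): heap contents = [8, 50, 78, 92]
pop() → 8: heap contents = [50, 78, 92]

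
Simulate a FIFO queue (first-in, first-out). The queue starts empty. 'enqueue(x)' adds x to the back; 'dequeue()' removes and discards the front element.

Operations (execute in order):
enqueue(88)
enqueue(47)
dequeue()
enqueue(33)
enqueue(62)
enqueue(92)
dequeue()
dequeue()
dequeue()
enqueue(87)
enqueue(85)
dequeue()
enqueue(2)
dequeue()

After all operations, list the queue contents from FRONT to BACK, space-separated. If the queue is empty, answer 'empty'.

Answer: 85 2

Derivation:
enqueue(88): [88]
enqueue(47): [88, 47]
dequeue(): [47]
enqueue(33): [47, 33]
enqueue(62): [47, 33, 62]
enqueue(92): [47, 33, 62, 92]
dequeue(): [33, 62, 92]
dequeue(): [62, 92]
dequeue(): [92]
enqueue(87): [92, 87]
enqueue(85): [92, 87, 85]
dequeue(): [87, 85]
enqueue(2): [87, 85, 2]
dequeue(): [85, 2]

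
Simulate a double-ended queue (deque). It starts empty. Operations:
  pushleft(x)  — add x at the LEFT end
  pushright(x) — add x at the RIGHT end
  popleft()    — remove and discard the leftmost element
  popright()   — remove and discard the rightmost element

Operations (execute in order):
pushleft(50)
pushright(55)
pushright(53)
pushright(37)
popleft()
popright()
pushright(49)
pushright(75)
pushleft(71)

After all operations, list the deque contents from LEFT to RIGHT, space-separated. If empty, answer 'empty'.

Answer: 71 55 53 49 75

Derivation:
pushleft(50): [50]
pushright(55): [50, 55]
pushright(53): [50, 55, 53]
pushright(37): [50, 55, 53, 37]
popleft(): [55, 53, 37]
popright(): [55, 53]
pushright(49): [55, 53, 49]
pushright(75): [55, 53, 49, 75]
pushleft(71): [71, 55, 53, 49, 75]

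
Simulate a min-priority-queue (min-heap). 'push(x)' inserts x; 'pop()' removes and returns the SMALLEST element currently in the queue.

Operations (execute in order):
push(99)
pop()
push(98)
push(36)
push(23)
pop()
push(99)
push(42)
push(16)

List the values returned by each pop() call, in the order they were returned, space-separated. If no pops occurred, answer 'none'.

Answer: 99 23

Derivation:
push(99): heap contents = [99]
pop() → 99: heap contents = []
push(98): heap contents = [98]
push(36): heap contents = [36, 98]
push(23): heap contents = [23, 36, 98]
pop() → 23: heap contents = [36, 98]
push(99): heap contents = [36, 98, 99]
push(42): heap contents = [36, 42, 98, 99]
push(16): heap contents = [16, 36, 42, 98, 99]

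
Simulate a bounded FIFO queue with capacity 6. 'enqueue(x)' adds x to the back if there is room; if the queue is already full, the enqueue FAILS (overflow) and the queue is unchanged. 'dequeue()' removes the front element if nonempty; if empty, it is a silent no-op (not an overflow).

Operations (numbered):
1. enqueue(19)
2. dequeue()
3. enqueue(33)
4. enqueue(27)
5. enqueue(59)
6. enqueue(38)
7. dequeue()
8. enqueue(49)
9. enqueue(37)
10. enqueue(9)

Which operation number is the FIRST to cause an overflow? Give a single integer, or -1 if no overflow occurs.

Answer: -1

Derivation:
1. enqueue(19): size=1
2. dequeue(): size=0
3. enqueue(33): size=1
4. enqueue(27): size=2
5. enqueue(59): size=3
6. enqueue(38): size=4
7. dequeue(): size=3
8. enqueue(49): size=4
9. enqueue(37): size=5
10. enqueue(9): size=6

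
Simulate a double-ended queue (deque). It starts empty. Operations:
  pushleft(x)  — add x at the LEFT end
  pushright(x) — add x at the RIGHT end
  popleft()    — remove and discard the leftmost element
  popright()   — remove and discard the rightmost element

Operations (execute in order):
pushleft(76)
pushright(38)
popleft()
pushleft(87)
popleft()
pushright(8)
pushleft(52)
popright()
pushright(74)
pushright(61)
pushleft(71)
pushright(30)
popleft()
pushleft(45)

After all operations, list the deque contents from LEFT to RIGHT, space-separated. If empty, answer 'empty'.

pushleft(76): [76]
pushright(38): [76, 38]
popleft(): [38]
pushleft(87): [87, 38]
popleft(): [38]
pushright(8): [38, 8]
pushleft(52): [52, 38, 8]
popright(): [52, 38]
pushright(74): [52, 38, 74]
pushright(61): [52, 38, 74, 61]
pushleft(71): [71, 52, 38, 74, 61]
pushright(30): [71, 52, 38, 74, 61, 30]
popleft(): [52, 38, 74, 61, 30]
pushleft(45): [45, 52, 38, 74, 61, 30]

Answer: 45 52 38 74 61 30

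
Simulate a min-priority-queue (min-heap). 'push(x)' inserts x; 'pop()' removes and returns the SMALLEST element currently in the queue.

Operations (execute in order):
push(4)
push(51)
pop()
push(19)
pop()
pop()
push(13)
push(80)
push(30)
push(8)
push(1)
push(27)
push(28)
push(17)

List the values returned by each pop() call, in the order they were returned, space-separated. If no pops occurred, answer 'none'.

push(4): heap contents = [4]
push(51): heap contents = [4, 51]
pop() → 4: heap contents = [51]
push(19): heap contents = [19, 51]
pop() → 19: heap contents = [51]
pop() → 51: heap contents = []
push(13): heap contents = [13]
push(80): heap contents = [13, 80]
push(30): heap contents = [13, 30, 80]
push(8): heap contents = [8, 13, 30, 80]
push(1): heap contents = [1, 8, 13, 30, 80]
push(27): heap contents = [1, 8, 13, 27, 30, 80]
push(28): heap contents = [1, 8, 13, 27, 28, 30, 80]
push(17): heap contents = [1, 8, 13, 17, 27, 28, 30, 80]

Answer: 4 19 51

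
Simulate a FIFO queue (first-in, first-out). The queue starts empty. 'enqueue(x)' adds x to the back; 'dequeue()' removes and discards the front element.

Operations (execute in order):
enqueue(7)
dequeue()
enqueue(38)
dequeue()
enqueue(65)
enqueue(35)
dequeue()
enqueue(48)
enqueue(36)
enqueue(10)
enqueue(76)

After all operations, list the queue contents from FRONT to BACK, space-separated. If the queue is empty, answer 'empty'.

enqueue(7): [7]
dequeue(): []
enqueue(38): [38]
dequeue(): []
enqueue(65): [65]
enqueue(35): [65, 35]
dequeue(): [35]
enqueue(48): [35, 48]
enqueue(36): [35, 48, 36]
enqueue(10): [35, 48, 36, 10]
enqueue(76): [35, 48, 36, 10, 76]

Answer: 35 48 36 10 76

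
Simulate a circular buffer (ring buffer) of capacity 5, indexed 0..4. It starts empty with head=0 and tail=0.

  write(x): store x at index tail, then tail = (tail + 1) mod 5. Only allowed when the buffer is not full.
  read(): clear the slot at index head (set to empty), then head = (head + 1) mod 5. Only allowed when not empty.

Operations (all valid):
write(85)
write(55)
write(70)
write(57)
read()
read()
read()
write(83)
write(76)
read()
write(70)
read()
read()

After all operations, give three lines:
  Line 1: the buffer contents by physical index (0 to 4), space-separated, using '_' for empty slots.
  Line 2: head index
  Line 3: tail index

Answer: _ 70 _ _ _
1
2

Derivation:
write(85): buf=[85 _ _ _ _], head=0, tail=1, size=1
write(55): buf=[85 55 _ _ _], head=0, tail=2, size=2
write(70): buf=[85 55 70 _ _], head=0, tail=3, size=3
write(57): buf=[85 55 70 57 _], head=0, tail=4, size=4
read(): buf=[_ 55 70 57 _], head=1, tail=4, size=3
read(): buf=[_ _ 70 57 _], head=2, tail=4, size=2
read(): buf=[_ _ _ 57 _], head=3, tail=4, size=1
write(83): buf=[_ _ _ 57 83], head=3, tail=0, size=2
write(76): buf=[76 _ _ 57 83], head=3, tail=1, size=3
read(): buf=[76 _ _ _ 83], head=4, tail=1, size=2
write(70): buf=[76 70 _ _ 83], head=4, tail=2, size=3
read(): buf=[76 70 _ _ _], head=0, tail=2, size=2
read(): buf=[_ 70 _ _ _], head=1, tail=2, size=1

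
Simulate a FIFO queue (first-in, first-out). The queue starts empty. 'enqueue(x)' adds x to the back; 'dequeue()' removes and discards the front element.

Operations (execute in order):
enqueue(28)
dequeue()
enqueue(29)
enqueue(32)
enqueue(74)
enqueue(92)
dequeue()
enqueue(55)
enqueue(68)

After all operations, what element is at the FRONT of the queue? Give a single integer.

enqueue(28): queue = [28]
dequeue(): queue = []
enqueue(29): queue = [29]
enqueue(32): queue = [29, 32]
enqueue(74): queue = [29, 32, 74]
enqueue(92): queue = [29, 32, 74, 92]
dequeue(): queue = [32, 74, 92]
enqueue(55): queue = [32, 74, 92, 55]
enqueue(68): queue = [32, 74, 92, 55, 68]

Answer: 32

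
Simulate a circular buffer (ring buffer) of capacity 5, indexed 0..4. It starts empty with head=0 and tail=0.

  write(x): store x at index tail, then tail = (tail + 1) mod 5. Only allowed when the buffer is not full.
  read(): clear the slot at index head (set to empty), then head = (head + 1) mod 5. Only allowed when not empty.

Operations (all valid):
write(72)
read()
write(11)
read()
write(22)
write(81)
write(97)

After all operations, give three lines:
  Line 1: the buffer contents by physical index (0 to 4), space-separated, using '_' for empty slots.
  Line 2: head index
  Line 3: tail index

Answer: _ _ 22 81 97
2
0

Derivation:
write(72): buf=[72 _ _ _ _], head=0, tail=1, size=1
read(): buf=[_ _ _ _ _], head=1, tail=1, size=0
write(11): buf=[_ 11 _ _ _], head=1, tail=2, size=1
read(): buf=[_ _ _ _ _], head=2, tail=2, size=0
write(22): buf=[_ _ 22 _ _], head=2, tail=3, size=1
write(81): buf=[_ _ 22 81 _], head=2, tail=4, size=2
write(97): buf=[_ _ 22 81 97], head=2, tail=0, size=3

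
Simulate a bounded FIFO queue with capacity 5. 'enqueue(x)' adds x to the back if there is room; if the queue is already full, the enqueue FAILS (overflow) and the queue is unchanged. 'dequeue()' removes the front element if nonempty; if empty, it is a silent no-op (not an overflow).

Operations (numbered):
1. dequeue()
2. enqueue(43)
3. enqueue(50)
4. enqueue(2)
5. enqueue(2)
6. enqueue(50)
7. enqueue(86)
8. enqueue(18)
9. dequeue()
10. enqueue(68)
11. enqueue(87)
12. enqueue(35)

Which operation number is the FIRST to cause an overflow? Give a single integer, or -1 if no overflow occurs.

Answer: 7

Derivation:
1. dequeue(): empty, no-op, size=0
2. enqueue(43): size=1
3. enqueue(50): size=2
4. enqueue(2): size=3
5. enqueue(2): size=4
6. enqueue(50): size=5
7. enqueue(86): size=5=cap → OVERFLOW (fail)
8. enqueue(18): size=5=cap → OVERFLOW (fail)
9. dequeue(): size=4
10. enqueue(68): size=5
11. enqueue(87): size=5=cap → OVERFLOW (fail)
12. enqueue(35): size=5=cap → OVERFLOW (fail)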